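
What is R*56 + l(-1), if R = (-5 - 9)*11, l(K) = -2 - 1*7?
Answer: -8633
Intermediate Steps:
l(K) = -9 (l(K) = -2 - 7 = -9)
R = -154 (R = -14*11 = -154)
R*56 + l(-1) = -154*56 - 9 = -8624 - 9 = -8633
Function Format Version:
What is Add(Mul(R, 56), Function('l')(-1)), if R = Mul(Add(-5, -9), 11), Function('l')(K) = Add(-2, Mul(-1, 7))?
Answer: -8633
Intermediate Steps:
Function('l')(K) = -9 (Function('l')(K) = Add(-2, -7) = -9)
R = -154 (R = Mul(-14, 11) = -154)
Add(Mul(R, 56), Function('l')(-1)) = Add(Mul(-154, 56), -9) = Add(-8624, -9) = -8633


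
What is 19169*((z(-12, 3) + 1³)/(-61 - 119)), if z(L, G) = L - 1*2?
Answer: 249197/180 ≈ 1384.4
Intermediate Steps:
z(L, G) = -2 + L (z(L, G) = L - 2 = -2 + L)
19169*((z(-12, 3) + 1³)/(-61 - 119)) = 19169*(((-2 - 12) + 1³)/(-61 - 119)) = 19169*((-14 + 1)/(-180)) = 19169*(-13*(-1/180)) = 19169*(13/180) = 249197/180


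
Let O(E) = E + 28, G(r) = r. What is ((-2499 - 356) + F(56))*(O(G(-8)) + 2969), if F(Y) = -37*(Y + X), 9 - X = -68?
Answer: -23242464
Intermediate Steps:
X = 77 (X = 9 - 1*(-68) = 9 + 68 = 77)
O(E) = 28 + E
F(Y) = -2849 - 37*Y (F(Y) = -37*(Y + 77) = -37*(77 + Y) = -2849 - 37*Y)
((-2499 - 356) + F(56))*(O(G(-8)) + 2969) = ((-2499 - 356) + (-2849 - 37*56))*((28 - 8) + 2969) = (-2855 + (-2849 - 2072))*(20 + 2969) = (-2855 - 4921)*2989 = -7776*2989 = -23242464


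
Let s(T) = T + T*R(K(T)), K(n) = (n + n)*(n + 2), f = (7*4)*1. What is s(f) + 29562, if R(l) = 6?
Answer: 29758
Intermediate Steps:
f = 28 (f = 28*1 = 28)
K(n) = 2*n*(2 + n) (K(n) = (2*n)*(2 + n) = 2*n*(2 + n))
s(T) = 7*T (s(T) = T + T*6 = T + 6*T = 7*T)
s(f) + 29562 = 7*28 + 29562 = 196 + 29562 = 29758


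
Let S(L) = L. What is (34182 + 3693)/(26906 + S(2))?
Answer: 37875/26908 ≈ 1.4076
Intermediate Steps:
(34182 + 3693)/(26906 + S(2)) = (34182 + 3693)/(26906 + 2) = 37875/26908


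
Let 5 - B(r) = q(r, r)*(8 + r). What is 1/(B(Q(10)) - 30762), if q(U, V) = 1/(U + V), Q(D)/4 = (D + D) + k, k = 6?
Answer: -13/399848 ≈ -3.2512e-5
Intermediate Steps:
Q(D) = 24 + 8*D (Q(D) = 4*((D + D) + 6) = 4*(2*D + 6) = 4*(6 + 2*D) = 24 + 8*D)
B(r) = 5 - (8 + r)/(2*r) (B(r) = 5 - (8 + r)/(r + r) = 5 - (8 + r)/(2*r))
1/(B(Q(10)) - 30762) = 1/((9/2 - 4/(24 + 8*10)) - 30762) = 1/((9/2 - 4/(24 + 80)) - 30762) = 1/((9/2 - 4/104) - 30762) = 1/((9/2 - 4*1/104) - 30762) = 1/((9/2 - 1/26) - 30762) = 1/(58/13 - 30762) = 1/(-399848/13) = -13/399848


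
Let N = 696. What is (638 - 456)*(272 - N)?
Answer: -77168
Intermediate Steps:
(638 - 456)*(272 - N) = (638 - 456)*(272 - 1*696) = 182*(272 - 696) = 182*(-424) = -77168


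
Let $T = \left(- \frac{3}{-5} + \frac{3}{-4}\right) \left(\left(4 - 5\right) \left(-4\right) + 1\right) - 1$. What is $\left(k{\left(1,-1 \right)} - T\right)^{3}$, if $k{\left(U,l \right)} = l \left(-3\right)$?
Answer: $\frac{6859}{64} \approx 107.17$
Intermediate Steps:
$T = - \frac{7}{4}$ ($T = \left(\left(-3\right) \left(- \frac{1}{5}\right) + 3 \left(- \frac{1}{4}\right)\right) \left(\left(4 - 5\right) \left(-4\right) + 1\right) - 1 = \left(\frac{3}{5} - \frac{3}{4}\right) \left(\left(-1\right) \left(-4\right) + 1\right) - 1 = - \frac{3 \left(4 + 1\right)}{20} - 1 = \left(- \frac{3}{20}\right) 5 - 1 = - \frac{3}{4} - 1 = - \frac{7}{4} \approx -1.75$)
$k{\left(U,l \right)} = - 3 l$
$\left(k{\left(1,-1 \right)} - T\right)^{3} = \left(\left(-3\right) \left(-1\right) - - \frac{7}{4}\right)^{3} = \left(3 + \frac{7}{4}\right)^{3} = \left(\frac{19}{4}\right)^{3} = \frac{6859}{64}$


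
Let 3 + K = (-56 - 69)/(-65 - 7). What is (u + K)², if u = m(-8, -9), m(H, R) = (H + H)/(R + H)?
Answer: 156025/1498176 ≈ 0.10414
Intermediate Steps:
m(H, R) = 2*H/(H + R) (m(H, R) = (2*H)/(H + R) = 2*H/(H + R))
K = -91/72 (K = -3 + (-56 - 69)/(-65 - 7) = -3 - 125/(-72) = -3 - 125*(-1/72) = -3 + 125/72 = -91/72 ≈ -1.2639)
u = 16/17 (u = 2*(-8)/(-8 - 9) = 2*(-8)/(-17) = 2*(-8)*(-1/17) = 16/17 ≈ 0.94118)
(u + K)² = (16/17 - 91/72)² = (-395/1224)² = 156025/1498176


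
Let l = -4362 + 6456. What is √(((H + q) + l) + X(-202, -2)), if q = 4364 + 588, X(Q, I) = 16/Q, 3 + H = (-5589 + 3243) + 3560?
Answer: 3*√9358761/101 ≈ 90.868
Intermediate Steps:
H = 1211 (H = -3 + ((-5589 + 3243) + 3560) = -3 + (-2346 + 3560) = -3 + 1214 = 1211)
q = 4952
l = 2094
√(((H + q) + l) + X(-202, -2)) = √(((1211 + 4952) + 2094) + 16/(-202)) = √((6163 + 2094) + 16*(-1/202)) = √(8257 - 8/101) = √(833949/101) = 3*√9358761/101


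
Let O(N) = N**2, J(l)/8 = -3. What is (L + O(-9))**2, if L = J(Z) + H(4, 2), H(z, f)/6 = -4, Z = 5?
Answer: 1089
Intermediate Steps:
J(l) = -24 (J(l) = 8*(-3) = -24)
H(z, f) = -24 (H(z, f) = 6*(-4) = -24)
L = -48 (L = -24 - 24 = -48)
(L + O(-9))**2 = (-48 + (-9)**2)**2 = (-48 + 81)**2 = 33**2 = 1089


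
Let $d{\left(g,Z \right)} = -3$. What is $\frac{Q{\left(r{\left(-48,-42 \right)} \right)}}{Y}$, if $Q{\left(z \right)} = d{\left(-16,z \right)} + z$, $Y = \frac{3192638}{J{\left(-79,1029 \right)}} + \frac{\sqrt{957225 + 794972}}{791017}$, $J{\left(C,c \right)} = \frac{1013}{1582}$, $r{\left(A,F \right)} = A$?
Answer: $- \frac{163270383713442716641294812}{15961876622442815840334000823091} + \frac{41397573317523 \sqrt{1752197}}{15961876622442815840334000823091} \approx -1.0229 \cdot 10^{-5}$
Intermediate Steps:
$J{\left(C,c \right)} = \frac{1013}{1582}$ ($J{\left(C,c \right)} = 1013 \cdot \frac{1}{1582} = \frac{1013}{1582}$)
$Y = \frac{5050753316}{1013} + \frac{\sqrt{1752197}}{791017}$ ($Y = \frac{3192638}{\frac{1013}{1582}} + \frac{\sqrt{957225 + 794972}}{791017} = 3192638 \cdot \frac{1582}{1013} + \sqrt{1752197} \cdot \frac{1}{791017} = \frac{5050753316}{1013} + \frac{\sqrt{1752197}}{791017} \approx 4.9859 \cdot 10^{6}$)
$Q{\left(z \right)} = -3 + z$
$\frac{Q{\left(r{\left(-48,-42 \right)} \right)}}{Y} = \frac{-3 - 48}{\frac{5050753316}{1013} + \frac{\sqrt{1752197}}{791017}} = - \frac{51}{\frac{5050753316}{1013} + \frac{\sqrt{1752197}}{791017}}$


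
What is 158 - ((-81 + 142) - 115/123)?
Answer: 12046/123 ≈ 97.935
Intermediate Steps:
158 - ((-81 + 142) - 115/123) = 158 - (61 - 115*1/123) = 158 - (61 - 115/123) = 158 - 1*7388/123 = 158 - 7388/123 = 12046/123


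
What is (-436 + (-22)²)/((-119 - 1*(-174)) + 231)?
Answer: 24/143 ≈ 0.16783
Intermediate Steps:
(-436 + (-22)²)/((-119 - 1*(-174)) + 231) = (-436 + 484)/((-119 + 174) + 231) = 48/(55 + 231) = 48/286 = 48*(1/286) = 24/143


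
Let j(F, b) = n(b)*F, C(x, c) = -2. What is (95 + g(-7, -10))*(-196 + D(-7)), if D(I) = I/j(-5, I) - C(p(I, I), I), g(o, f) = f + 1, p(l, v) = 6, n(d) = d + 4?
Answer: -250862/15 ≈ -16724.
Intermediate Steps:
n(d) = 4 + d
g(o, f) = 1 + f
j(F, b) = F*(4 + b) (j(F, b) = (4 + b)*F = F*(4 + b))
D(I) = 2 + I/(-20 - 5*I) (D(I) = I/((-5*(4 + I))) - 1*(-2) = I/(-20 - 5*I) + 2 = 2 + I/(-20 - 5*I))
(95 + g(-7, -10))*(-196 + D(-7)) = (95 + (1 - 10))*(-196 + (40 + 9*(-7))/(5*(4 - 7))) = (95 - 9)*(-196 + (⅕)*(40 - 63)/(-3)) = 86*(-196 + (⅕)*(-⅓)*(-23)) = 86*(-196 + 23/15) = 86*(-2917/15) = -250862/15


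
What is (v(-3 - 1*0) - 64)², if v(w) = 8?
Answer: 3136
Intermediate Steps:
(v(-3 - 1*0) - 64)² = (8 - 64)² = (-56)² = 3136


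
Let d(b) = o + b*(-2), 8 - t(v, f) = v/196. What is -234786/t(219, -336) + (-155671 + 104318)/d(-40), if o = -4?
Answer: -187718287/5396 ≈ -34788.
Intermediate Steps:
t(v, f) = 8 - v/196
d(b) = -4 - 2*b (d(b) = -4 + b*(-2) = -4 - 2*b)
-234786/t(219, -336) + (-155671 + 104318)/d(-40) = -234786/(8 - 1/196*219) + (-155671 + 104318)/(-4 - 2*(-40)) = -234786/(8 - 219/196) - 51353/(-4 + 80) = -234786/1349/196 - 51353/76 = -234786*196/1349 - 51353*1/76 = -46018056/1349 - 51353/76 = -187718287/5396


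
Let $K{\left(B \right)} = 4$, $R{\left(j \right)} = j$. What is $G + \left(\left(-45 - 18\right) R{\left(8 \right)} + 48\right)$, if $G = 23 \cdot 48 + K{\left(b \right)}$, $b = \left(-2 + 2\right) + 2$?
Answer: $652$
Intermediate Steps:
$b = 2$ ($b = 0 + 2 = 2$)
$G = 1108$ ($G = 23 \cdot 48 + 4 = 1104 + 4 = 1108$)
$G + \left(\left(-45 - 18\right) R{\left(8 \right)} + 48\right) = 1108 + \left(\left(-45 - 18\right) 8 + 48\right) = 1108 + \left(\left(-63\right) 8 + 48\right) = 1108 + \left(-504 + 48\right) = 1108 - 456 = 652$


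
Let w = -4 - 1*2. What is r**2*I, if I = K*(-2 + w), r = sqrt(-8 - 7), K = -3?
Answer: -360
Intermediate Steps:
w = -6 (w = -4 - 2 = -6)
r = I*sqrt(15) (r = sqrt(-15) = I*sqrt(15) ≈ 3.873*I)
I = 24 (I = -3*(-2 - 6) = -3*(-8) = 24)
r**2*I = (I*sqrt(15))**2*24 = -15*24 = -360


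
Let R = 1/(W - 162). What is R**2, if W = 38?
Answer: 1/15376 ≈ 6.5036e-5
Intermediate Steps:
R = -1/124 (R = 1/(38 - 162) = 1/(-124) = -1/124 ≈ -0.0080645)
R**2 = (-1/124)**2 = 1/15376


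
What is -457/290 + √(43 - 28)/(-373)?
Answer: -457/290 - √15/373 ≈ -1.5862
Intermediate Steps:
-457/290 + √(43 - 28)/(-373) = -457*1/290 + √15*(-1/373) = -457/290 - √15/373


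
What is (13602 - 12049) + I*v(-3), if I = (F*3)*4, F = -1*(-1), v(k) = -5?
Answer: 1493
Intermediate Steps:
F = 1
I = 12 (I = (1*3)*4 = 3*4 = 12)
(13602 - 12049) + I*v(-3) = (13602 - 12049) + 12*(-5) = 1553 - 60 = 1493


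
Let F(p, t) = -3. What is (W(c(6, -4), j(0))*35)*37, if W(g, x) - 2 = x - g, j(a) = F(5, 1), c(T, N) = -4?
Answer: 3885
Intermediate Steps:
j(a) = -3
W(g, x) = 2 + x - g (W(g, x) = 2 + (x - g) = 2 + x - g)
(W(c(6, -4), j(0))*35)*37 = ((2 - 3 - 1*(-4))*35)*37 = ((2 - 3 + 4)*35)*37 = (3*35)*37 = 105*37 = 3885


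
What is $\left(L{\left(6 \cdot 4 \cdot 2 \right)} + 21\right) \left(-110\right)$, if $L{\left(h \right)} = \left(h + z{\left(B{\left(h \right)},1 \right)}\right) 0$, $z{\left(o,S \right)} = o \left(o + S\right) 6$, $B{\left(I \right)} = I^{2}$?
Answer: $-2310$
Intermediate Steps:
$z{\left(o,S \right)} = 6 o \left(S + o\right)$ ($z{\left(o,S \right)} = o \left(S + o\right) 6 = 6 o \left(S + o\right)$)
$L{\left(h \right)} = 0$ ($L{\left(h \right)} = \left(h + 6 h^{2} \left(1 + h^{2}\right)\right) 0 = 0$)
$\left(L{\left(6 \cdot 4 \cdot 2 \right)} + 21\right) \left(-110\right) = \left(0 + 21\right) \left(-110\right) = 21 \left(-110\right) = -2310$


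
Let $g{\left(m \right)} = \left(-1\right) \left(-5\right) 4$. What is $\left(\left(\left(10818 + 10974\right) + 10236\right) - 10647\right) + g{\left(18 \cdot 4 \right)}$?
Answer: $21401$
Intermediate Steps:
$g{\left(m \right)} = 20$ ($g{\left(m \right)} = 5 \cdot 4 = 20$)
$\left(\left(\left(10818 + 10974\right) + 10236\right) - 10647\right) + g{\left(18 \cdot 4 \right)} = \left(\left(\left(10818 + 10974\right) + 10236\right) - 10647\right) + 20 = \left(\left(21792 + 10236\right) - 10647\right) + 20 = \left(32028 - 10647\right) + 20 = 21381 + 20 = 21401$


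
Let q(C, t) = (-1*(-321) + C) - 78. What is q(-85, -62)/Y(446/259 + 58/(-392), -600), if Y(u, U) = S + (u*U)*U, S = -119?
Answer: 286454/1027134253 ≈ 0.00027889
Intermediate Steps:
q(C, t) = 243 + C (q(C, t) = (321 + C) - 78 = 243 + C)
Y(u, U) = -119 + u*U² (Y(u, U) = -119 + (u*U)*U = -119 + (U*u)*U = -119 + u*U²)
q(-85, -62)/Y(446/259 + 58/(-392), -600) = (243 - 85)/(-119 + (446/259 + 58/(-392))*(-600)²) = 158/(-119 + (446*(1/259) + 58*(-1/392))*360000) = 158/(-119 + (446/259 - 29/196)*360000) = 158/(-119 + (11415/7252)*360000) = 158/(-119 + 1027350000/1813) = 158/(1027134253/1813) = 158*(1813/1027134253) = 286454/1027134253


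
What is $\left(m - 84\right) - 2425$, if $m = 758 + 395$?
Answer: $-1356$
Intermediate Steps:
$m = 1153$
$\left(m - 84\right) - 2425 = \left(1153 - 84\right) - 2425 = 1069 - 2425 = -1356$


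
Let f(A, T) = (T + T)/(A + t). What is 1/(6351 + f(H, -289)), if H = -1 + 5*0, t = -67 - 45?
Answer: 113/718241 ≈ 0.00015733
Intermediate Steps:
t = -112
H = -1 (H = -1 + 0 = -1)
f(A, T) = 2*T/(-112 + A) (f(A, T) = (T + T)/(A - 112) = (2*T)/(-112 + A) = 2*T/(-112 + A))
1/(6351 + f(H, -289)) = 1/(6351 + 2*(-289)/(-112 - 1)) = 1/(6351 + 2*(-289)/(-113)) = 1/(6351 + 2*(-289)*(-1/113)) = 1/(6351 + 578/113) = 1/(718241/113) = 113/718241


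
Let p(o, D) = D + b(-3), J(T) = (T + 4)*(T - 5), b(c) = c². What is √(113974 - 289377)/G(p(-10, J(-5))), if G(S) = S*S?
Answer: I*√175403/361 ≈ 1.1601*I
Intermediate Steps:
J(T) = (-5 + T)*(4 + T) (J(T) = (4 + T)*(-5 + T) = (-5 + T)*(4 + T))
p(o, D) = 9 + D (p(o, D) = D + (-3)² = D + 9 = 9 + D)
G(S) = S²
√(113974 - 289377)/G(p(-10, J(-5))) = √(113974 - 289377)/((9 + (-20 + (-5)² - 1*(-5)))²) = √(-175403)/((9 + (-20 + 25 + 5))²) = (I*√175403)/((9 + 10)²) = (I*√175403)/(19²) = (I*√175403)/361 = (I*√175403)*(1/361) = I*√175403/361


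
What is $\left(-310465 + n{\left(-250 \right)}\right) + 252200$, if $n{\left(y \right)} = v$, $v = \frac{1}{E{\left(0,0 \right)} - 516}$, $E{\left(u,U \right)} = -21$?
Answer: $- \frac{31288306}{537} \approx -58265.0$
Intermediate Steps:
$v = - \frac{1}{537}$ ($v = \frac{1}{-21 - 516} = \frac{1}{-537} = - \frac{1}{537} \approx -0.0018622$)
$n{\left(y \right)} = - \frac{1}{537}$
$\left(-310465 + n{\left(-250 \right)}\right) + 252200 = \left(-310465 - \frac{1}{537}\right) + 252200 = - \frac{166719706}{537} + 252200 = - \frac{31288306}{537}$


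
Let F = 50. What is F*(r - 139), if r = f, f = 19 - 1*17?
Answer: -6850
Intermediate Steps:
f = 2 (f = 19 - 17 = 2)
r = 2
F*(r - 139) = 50*(2 - 139) = 50*(-137) = -6850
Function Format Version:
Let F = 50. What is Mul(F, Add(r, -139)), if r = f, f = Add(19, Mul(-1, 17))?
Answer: -6850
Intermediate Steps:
f = 2 (f = Add(19, -17) = 2)
r = 2
Mul(F, Add(r, -139)) = Mul(50, Add(2, -139)) = Mul(50, -137) = -6850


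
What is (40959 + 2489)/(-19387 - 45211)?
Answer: -21724/32299 ≈ -0.67259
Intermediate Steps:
(40959 + 2489)/(-19387 - 45211) = 43448/(-64598) = 43448*(-1/64598) = -21724/32299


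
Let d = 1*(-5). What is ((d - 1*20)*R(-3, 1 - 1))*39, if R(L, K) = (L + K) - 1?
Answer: 3900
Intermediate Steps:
d = -5
R(L, K) = -1 + K + L (R(L, K) = (K + L) - 1 = -1 + K + L)
((d - 1*20)*R(-3, 1 - 1))*39 = ((-5 - 1*20)*(-1 + (1 - 1) - 3))*39 = ((-5 - 20)*(-1 + 0 - 3))*39 = -25*(-4)*39 = 100*39 = 3900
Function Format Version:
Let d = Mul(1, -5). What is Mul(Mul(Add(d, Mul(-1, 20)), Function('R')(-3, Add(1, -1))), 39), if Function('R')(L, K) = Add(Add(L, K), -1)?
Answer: 3900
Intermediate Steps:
d = -5
Function('R')(L, K) = Add(-1, K, L) (Function('R')(L, K) = Add(Add(K, L), -1) = Add(-1, K, L))
Mul(Mul(Add(d, Mul(-1, 20)), Function('R')(-3, Add(1, -1))), 39) = Mul(Mul(Add(-5, Mul(-1, 20)), Add(-1, Add(1, -1), -3)), 39) = Mul(Mul(Add(-5, -20), Add(-1, 0, -3)), 39) = Mul(Mul(-25, -4), 39) = Mul(100, 39) = 3900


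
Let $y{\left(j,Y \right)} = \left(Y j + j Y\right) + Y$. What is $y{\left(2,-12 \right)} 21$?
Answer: $-1260$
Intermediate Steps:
$y{\left(j,Y \right)} = Y + 2 Y j$ ($y{\left(j,Y \right)} = \left(Y j + Y j\right) + Y = 2 Y j + Y = Y + 2 Y j$)
$y{\left(2,-12 \right)} 21 = - 12 \left(1 + 2 \cdot 2\right) 21 = - 12 \left(1 + 4\right) 21 = \left(-12\right) 5 \cdot 21 = \left(-60\right) 21 = -1260$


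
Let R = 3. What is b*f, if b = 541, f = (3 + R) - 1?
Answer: 2705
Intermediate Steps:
f = 5 (f = (3 + 3) - 1 = 6 - 1 = 5)
b*f = 541*5 = 2705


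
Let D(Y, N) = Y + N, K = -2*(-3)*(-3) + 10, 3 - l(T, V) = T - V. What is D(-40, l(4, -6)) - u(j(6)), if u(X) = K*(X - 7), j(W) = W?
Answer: -55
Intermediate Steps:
l(T, V) = 3 + V - T (l(T, V) = 3 - (T - V) = 3 + (V - T) = 3 + V - T)
K = -8 (K = 6*(-3) + 10 = -18 + 10 = -8)
u(X) = 56 - 8*X (u(X) = -8*(X - 7) = -8*(-7 + X) = 56 - 8*X)
D(Y, N) = N + Y
D(-40, l(4, -6)) - u(j(6)) = ((3 - 6 - 1*4) - 40) - (56 - 8*6) = ((3 - 6 - 4) - 40) - (56 - 48) = (-7 - 40) - 1*8 = -47 - 8 = -55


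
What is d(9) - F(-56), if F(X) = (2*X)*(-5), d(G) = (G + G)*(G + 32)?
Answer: 178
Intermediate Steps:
d(G) = 2*G*(32 + G) (d(G) = (2*G)*(32 + G) = 2*G*(32 + G))
F(X) = -10*X
d(9) - F(-56) = 2*9*(32 + 9) - (-10)*(-56) = 2*9*41 - 1*560 = 738 - 560 = 178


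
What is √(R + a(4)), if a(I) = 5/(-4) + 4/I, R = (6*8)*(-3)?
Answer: I*√577/2 ≈ 12.01*I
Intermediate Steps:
R = -144 (R = 48*(-3) = -144)
a(I) = -5/4 + 4/I (a(I) = 5*(-¼) + 4/I = -5/4 + 4/I)
√(R + a(4)) = √(-144 + (-5/4 + 4/4)) = √(-144 + (-5/4 + 4*(¼))) = √(-144 + (-5/4 + 1)) = √(-144 - ¼) = √(-577/4) = I*√577/2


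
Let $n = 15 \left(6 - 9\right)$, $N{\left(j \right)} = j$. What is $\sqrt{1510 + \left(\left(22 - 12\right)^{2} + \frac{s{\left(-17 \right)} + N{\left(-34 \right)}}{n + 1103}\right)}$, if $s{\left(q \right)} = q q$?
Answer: $\frac{\sqrt{3407270}}{46} \approx 40.128$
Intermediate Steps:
$s{\left(q \right)} = q^{2}$
$n = -45$ ($n = 15 \left(-3\right) = -45$)
$\sqrt{1510 + \left(\left(22 - 12\right)^{2} + \frac{s{\left(-17 \right)} + N{\left(-34 \right)}}{n + 1103}\right)} = \sqrt{1510 + \left(\left(22 - 12\right)^{2} + \frac{\left(-17\right)^{2} - 34}{-45 + 1103}\right)} = \sqrt{1510 + \left(10^{2} + \frac{289 - 34}{1058}\right)} = \sqrt{1510 + \left(100 + 255 \cdot \frac{1}{1058}\right)} = \sqrt{1510 + \left(100 + \frac{255}{1058}\right)} = \sqrt{1510 + \frac{106055}{1058}} = \sqrt{\frac{1703635}{1058}} = \frac{\sqrt{3407270}}{46}$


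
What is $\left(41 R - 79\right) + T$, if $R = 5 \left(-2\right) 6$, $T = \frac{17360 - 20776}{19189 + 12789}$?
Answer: $- \frac{40597779}{15989} \approx -2539.1$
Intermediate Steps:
$T = - \frac{1708}{15989}$ ($T = - \frac{3416}{31978} = \left(-3416\right) \frac{1}{31978} = - \frac{1708}{15989} \approx -0.10682$)
$R = -60$ ($R = \left(-10\right) 6 = -60$)
$\left(41 R - 79\right) + T = \left(41 \left(-60\right) - 79\right) - \frac{1708}{15989} = \left(-2460 - 79\right) - \frac{1708}{15989} = -2539 - \frac{1708}{15989} = - \frac{40597779}{15989}$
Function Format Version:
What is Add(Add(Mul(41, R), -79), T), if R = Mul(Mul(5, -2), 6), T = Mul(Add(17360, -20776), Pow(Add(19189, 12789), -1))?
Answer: Rational(-40597779, 15989) ≈ -2539.1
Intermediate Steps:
T = Rational(-1708, 15989) (T = Mul(-3416, Pow(31978, -1)) = Mul(-3416, Rational(1, 31978)) = Rational(-1708, 15989) ≈ -0.10682)
R = -60 (R = Mul(-10, 6) = -60)
Add(Add(Mul(41, R), -79), T) = Add(Add(Mul(41, -60), -79), Rational(-1708, 15989)) = Add(Add(-2460, -79), Rational(-1708, 15989)) = Add(-2539, Rational(-1708, 15989)) = Rational(-40597779, 15989)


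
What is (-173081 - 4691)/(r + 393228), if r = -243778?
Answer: -1814/1525 ≈ -1.1895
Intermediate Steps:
(-173081 - 4691)/(r + 393228) = (-173081 - 4691)/(-243778 + 393228) = -177772/149450 = -177772*1/149450 = -1814/1525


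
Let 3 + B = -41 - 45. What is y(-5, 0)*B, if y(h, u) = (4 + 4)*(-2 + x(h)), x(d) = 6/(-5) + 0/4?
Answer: 11392/5 ≈ 2278.4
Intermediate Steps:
x(d) = -6/5 (x(d) = 6*(-⅕) + 0*(¼) = -6/5 + 0 = -6/5)
B = -89 (B = -3 + (-41 - 45) = -3 - 86 = -89)
y(h, u) = -128/5 (y(h, u) = (4 + 4)*(-2 - 6/5) = 8*(-16/5) = -128/5)
y(-5, 0)*B = -128/5*(-89) = 11392/5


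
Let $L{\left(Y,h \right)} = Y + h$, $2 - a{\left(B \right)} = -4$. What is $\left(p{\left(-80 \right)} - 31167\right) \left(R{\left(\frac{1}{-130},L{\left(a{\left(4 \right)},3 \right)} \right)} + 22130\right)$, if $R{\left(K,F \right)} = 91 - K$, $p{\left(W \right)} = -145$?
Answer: $- \frac{45225972536}{65} \approx -6.9578 \cdot 10^{8}$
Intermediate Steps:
$a{\left(B \right)} = 6$ ($a{\left(B \right)} = 2 - -4 = 2 + 4 = 6$)
$\left(p{\left(-80 \right)} - 31167\right) \left(R{\left(\frac{1}{-130},L{\left(a{\left(4 \right)},3 \right)} \right)} + 22130\right) = \left(-145 - 31167\right) \left(\left(91 - \frac{1}{-130}\right) + 22130\right) = - 31312 \left(\left(91 - - \frac{1}{130}\right) + 22130\right) = - 31312 \left(\left(91 + \frac{1}{130}\right) + 22130\right) = - 31312 \left(\frac{11831}{130} + 22130\right) = \left(-31312\right) \frac{2888731}{130} = - \frac{45225972536}{65}$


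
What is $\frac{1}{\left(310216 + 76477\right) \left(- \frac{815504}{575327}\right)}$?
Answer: $- \frac{575327}{315349688272} \approx -1.8244 \cdot 10^{-6}$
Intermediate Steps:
$\frac{1}{\left(310216 + 76477\right) \left(- \frac{815504}{575327}\right)} = \frac{1}{386693 \left(\left(-815504\right) \frac{1}{575327}\right)} = \frac{1}{386693 \left(- \frac{815504}{575327}\right)} = \frac{1}{386693} \left(- \frac{575327}{815504}\right) = - \frac{575327}{315349688272}$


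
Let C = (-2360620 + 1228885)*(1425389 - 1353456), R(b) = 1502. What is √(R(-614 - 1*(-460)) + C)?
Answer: I*√81409092253 ≈ 2.8532e+5*I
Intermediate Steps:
C = -81409093755 (C = -1131735*71933 = -81409093755)
√(R(-614 - 1*(-460)) + C) = √(1502 - 81409093755) = √(-81409092253) = I*√81409092253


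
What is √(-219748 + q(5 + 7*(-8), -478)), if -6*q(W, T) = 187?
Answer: 5*I*√316482/6 ≈ 468.81*I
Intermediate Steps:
q(W, T) = -187/6 (q(W, T) = -⅙*187 = -187/6)
√(-219748 + q(5 + 7*(-8), -478)) = √(-219748 - 187/6) = √(-1318675/6) = 5*I*√316482/6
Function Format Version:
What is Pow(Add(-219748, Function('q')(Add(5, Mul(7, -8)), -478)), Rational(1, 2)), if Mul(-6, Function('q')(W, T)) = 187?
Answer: Mul(Rational(5, 6), I, Pow(316482, Rational(1, 2))) ≈ Mul(468.81, I)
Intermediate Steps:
Function('q')(W, T) = Rational(-187, 6) (Function('q')(W, T) = Mul(Rational(-1, 6), 187) = Rational(-187, 6))
Pow(Add(-219748, Function('q')(Add(5, Mul(7, -8)), -478)), Rational(1, 2)) = Pow(Add(-219748, Rational(-187, 6)), Rational(1, 2)) = Pow(Rational(-1318675, 6), Rational(1, 2)) = Mul(Rational(5, 6), I, Pow(316482, Rational(1, 2)))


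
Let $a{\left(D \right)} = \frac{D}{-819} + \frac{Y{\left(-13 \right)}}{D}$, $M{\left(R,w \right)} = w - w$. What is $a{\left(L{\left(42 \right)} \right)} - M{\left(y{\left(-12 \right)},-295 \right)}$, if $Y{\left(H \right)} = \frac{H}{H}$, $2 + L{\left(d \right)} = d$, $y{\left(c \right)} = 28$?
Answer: $- \frac{781}{32760} \approx -0.02384$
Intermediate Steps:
$L{\left(d \right)} = -2 + d$
$Y{\left(H \right)} = 1$
$M{\left(R,w \right)} = 0$
$a{\left(D \right)} = \frac{1}{D} - \frac{D}{819}$ ($a{\left(D \right)} = \frac{D}{-819} + 1 \frac{1}{D} = D \left(- \frac{1}{819}\right) + \frac{1}{D} = - \frac{D}{819} + \frac{1}{D} = \frac{1}{D} - \frac{D}{819}$)
$a{\left(L{\left(42 \right)} \right)} - M{\left(y{\left(-12 \right)},-295 \right)} = \left(\frac{1}{-2 + 42} - \frac{-2 + 42}{819}\right) - 0 = \left(\frac{1}{40} - \frac{40}{819}\right) + 0 = - \frac{781}{32760} + 0 = - \frac{781}{32760}$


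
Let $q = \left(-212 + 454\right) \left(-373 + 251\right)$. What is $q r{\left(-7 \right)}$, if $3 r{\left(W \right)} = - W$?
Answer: $- \frac{206668}{3} \approx -68889.0$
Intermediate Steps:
$r{\left(W \right)} = - \frac{W}{3}$ ($r{\left(W \right)} = \frac{\left(-1\right) W}{3} = - \frac{W}{3}$)
$q = -29524$ ($q = 242 \left(-122\right) = -29524$)
$q r{\left(-7 \right)} = - 29524 \left(\left(- \frac{1}{3}\right) \left(-7\right)\right) = \left(-29524\right) \frac{7}{3} = - \frac{206668}{3}$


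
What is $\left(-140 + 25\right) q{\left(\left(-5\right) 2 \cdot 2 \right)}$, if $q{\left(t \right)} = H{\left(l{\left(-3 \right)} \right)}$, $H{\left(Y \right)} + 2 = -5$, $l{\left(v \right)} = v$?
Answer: $805$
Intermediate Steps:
$H{\left(Y \right)} = -7$ ($H{\left(Y \right)} = -2 - 5 = -7$)
$q{\left(t \right)} = -7$
$\left(-140 + 25\right) q{\left(\left(-5\right) 2 \cdot 2 \right)} = \left(-140 + 25\right) \left(-7\right) = \left(-115\right) \left(-7\right) = 805$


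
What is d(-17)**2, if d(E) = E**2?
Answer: 83521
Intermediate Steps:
d(-17)**2 = ((-17)**2)**2 = 289**2 = 83521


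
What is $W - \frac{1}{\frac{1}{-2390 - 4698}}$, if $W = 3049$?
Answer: $10137$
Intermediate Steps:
$W - \frac{1}{\frac{1}{-2390 - 4698}} = 3049 - \frac{1}{\frac{1}{-2390 - 4698}} = 3049 - \frac{1}{\frac{1}{-7088}} = 3049 - \frac{1}{- \frac{1}{7088}} = 3049 - -7088 = 3049 + 7088 = 10137$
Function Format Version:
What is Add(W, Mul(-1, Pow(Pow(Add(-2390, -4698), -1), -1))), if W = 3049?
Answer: 10137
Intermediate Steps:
Add(W, Mul(-1, Pow(Pow(Add(-2390, -4698), -1), -1))) = Add(3049, Mul(-1, Pow(Pow(Add(-2390, -4698), -1), -1))) = Add(3049, Mul(-1, Pow(Pow(-7088, -1), -1))) = Add(3049, Mul(-1, Pow(Rational(-1, 7088), -1))) = Add(3049, Mul(-1, -7088)) = Add(3049, 7088) = 10137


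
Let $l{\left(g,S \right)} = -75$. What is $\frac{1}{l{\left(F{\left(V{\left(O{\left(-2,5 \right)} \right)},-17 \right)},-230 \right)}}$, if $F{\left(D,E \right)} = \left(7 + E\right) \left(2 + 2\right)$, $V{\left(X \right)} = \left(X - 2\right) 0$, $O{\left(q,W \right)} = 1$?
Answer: $- \frac{1}{75} \approx -0.013333$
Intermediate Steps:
$V{\left(X \right)} = 0$ ($V{\left(X \right)} = \left(-2 + X\right) 0 = 0$)
$F{\left(D,E \right)} = 28 + 4 E$ ($F{\left(D,E \right)} = \left(7 + E\right) 4 = 28 + 4 E$)
$\frac{1}{l{\left(F{\left(V{\left(O{\left(-2,5 \right)} \right)},-17 \right)},-230 \right)}} = \frac{1}{-75} = - \frac{1}{75}$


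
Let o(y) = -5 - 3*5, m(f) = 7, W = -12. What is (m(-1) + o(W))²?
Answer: 169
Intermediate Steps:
o(y) = -20 (o(y) = -5 - 15 = -20)
(m(-1) + o(W))² = (7 - 20)² = (-13)² = 169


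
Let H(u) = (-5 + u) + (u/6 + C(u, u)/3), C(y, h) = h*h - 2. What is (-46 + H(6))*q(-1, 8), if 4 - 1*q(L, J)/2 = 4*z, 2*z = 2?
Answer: 0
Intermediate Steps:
z = 1 (z = (½)*2 = 1)
C(y, h) = -2 + h² (C(y, h) = h² - 2 = -2 + h²)
q(L, J) = 0 (q(L, J) = 8 - 8 = 0)
H(u) = -17/3 + u²/3 + 7*u/6 (H(u) = (-5 + u) + (u/6 + (-2 + u²)/3) = (-5 + u) + (u*(⅙) + (-2 + u²)*(⅓)) = (-5 + u) + (u/6 + (-⅔ + u²/3)) = (-5 + u) + (-⅔ + u²/3 + u/6) = -17/3 + u²/3 + 7*u/6)
(-46 + H(6))*q(-1, 8) = (-46 + (-17/3 + (⅓)*6² + (7/6)*6))*0 = (-46 + (-17/3 + (⅓)*36 + 7))*0 = (-46 + (-17/3 + 12 + 7))*0 = (-46 + 40/3)*0 = -98/3*0 = 0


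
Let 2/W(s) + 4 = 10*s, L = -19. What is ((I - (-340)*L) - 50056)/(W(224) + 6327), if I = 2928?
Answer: -59911384/7073587 ≈ -8.4697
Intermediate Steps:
W(s) = 2/(-4 + 10*s)
((I - (-340)*L) - 50056)/(W(224) + 6327) = ((2928 - (-340)*(-19)) - 50056)/(1/(-2 + 5*224) + 6327) = ((2928 - 1*6460) - 50056)/(1/(-2 + 1120) + 6327) = ((2928 - 6460) - 50056)/(1/1118 + 6327) = (-3532 - 50056)/(1/1118 + 6327) = -53588/7073587/1118 = -53588*1118/7073587 = -59911384/7073587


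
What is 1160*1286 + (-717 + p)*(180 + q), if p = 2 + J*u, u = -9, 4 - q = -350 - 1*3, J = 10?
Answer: 1059475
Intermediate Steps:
q = 357 (q = 4 - (-350 - 1*3) = 4 - (-350 - 3) = 4 - 1*(-353) = 4 + 353 = 357)
p = -88 (p = 2 + 10*(-9) = 2 - 90 = -88)
1160*1286 + (-717 + p)*(180 + q) = 1160*1286 + (-717 - 88)*(180 + 357) = 1491760 - 805*537 = 1491760 - 432285 = 1059475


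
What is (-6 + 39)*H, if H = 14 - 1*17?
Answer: -99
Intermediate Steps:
H = -3 (H = 14 - 17 = -3)
(-6 + 39)*H = (-6 + 39)*(-3) = 33*(-3) = -99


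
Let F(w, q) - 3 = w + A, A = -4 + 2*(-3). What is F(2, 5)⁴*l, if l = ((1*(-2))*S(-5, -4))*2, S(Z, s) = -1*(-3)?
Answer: -7500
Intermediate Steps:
S(Z, s) = 3
A = -10 (A = -4 - 6 = -10)
F(w, q) = -7 + w (F(w, q) = 3 + (w - 10) = 3 + (-10 + w) = -7 + w)
l = -12 (l = ((1*(-2))*3)*2 = -2*3*2 = -6*2 = -12)
F(2, 5)⁴*l = (-7 + 2)⁴*(-12) = (-5)⁴*(-12) = 625*(-12) = -7500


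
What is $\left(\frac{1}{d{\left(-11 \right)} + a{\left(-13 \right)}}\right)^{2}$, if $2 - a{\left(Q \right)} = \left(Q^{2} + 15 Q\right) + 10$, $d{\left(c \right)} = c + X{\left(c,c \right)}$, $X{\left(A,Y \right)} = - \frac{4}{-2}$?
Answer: $\frac{1}{81} \approx 0.012346$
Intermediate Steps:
$X{\left(A,Y \right)} = 2$ ($X{\left(A,Y \right)} = \left(-4\right) \left(- \frac{1}{2}\right) = 2$)
$d{\left(c \right)} = 2 + c$ ($d{\left(c \right)} = c + 2 = 2 + c$)
$a{\left(Q \right)} = -8 - Q^{2} - 15 Q$ ($a{\left(Q \right)} = 2 - \left(\left(Q^{2} + 15 Q\right) + 10\right) = 2 - \left(10 + Q^{2} + 15 Q\right) = -8 - Q^{2} - 15 Q$)
$\left(\frac{1}{d{\left(-11 \right)} + a{\left(-13 \right)}}\right)^{2} = \left(\frac{1}{\left(2 - 11\right) - -18}\right)^{2} = \left(\frac{1}{-9 - -18}\right)^{2} = \left(\frac{1}{-9 + 18}\right)^{2} = \left(\frac{1}{9}\right)^{2} = \frac{1}{81}$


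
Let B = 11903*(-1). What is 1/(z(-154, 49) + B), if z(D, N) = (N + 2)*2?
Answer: -1/11801 ≈ -8.4739e-5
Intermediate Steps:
z(D, N) = 4 + 2*N (z(D, N) = (2 + N)*2 = 4 + 2*N)
B = -11903
1/(z(-154, 49) + B) = 1/((4 + 2*49) - 11903) = 1/((4 + 98) - 11903) = 1/(102 - 11903) = 1/(-11801) = -1/11801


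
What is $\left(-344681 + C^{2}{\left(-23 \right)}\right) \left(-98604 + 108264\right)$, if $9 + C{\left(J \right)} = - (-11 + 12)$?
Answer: $-3328652460$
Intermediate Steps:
$C{\left(J \right)} = -10$ ($C{\left(J \right)} = -9 - \left(-11 + 12\right) = -9 - 1 = -10$)
$\left(-344681 + C^{2}{\left(-23 \right)}\right) \left(-98604 + 108264\right) = \left(-344681 + \left(-10\right)^{2}\right) \left(-98604 + 108264\right) = \left(-344681 + 100\right) 9660 = \left(-344581\right) 9660 = -3328652460$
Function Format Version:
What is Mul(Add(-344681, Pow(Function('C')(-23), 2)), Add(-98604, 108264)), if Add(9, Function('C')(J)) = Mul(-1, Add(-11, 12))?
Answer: -3328652460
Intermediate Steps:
Function('C')(J) = -10 (Function('C')(J) = Add(-9, Mul(-1, Add(-11, 12))) = Add(-9, Mul(-1, 1)) = Add(-9, -1) = -10)
Mul(Add(-344681, Pow(Function('C')(-23), 2)), Add(-98604, 108264)) = Mul(Add(-344681, Pow(-10, 2)), Add(-98604, 108264)) = Mul(Add(-344681, 100), 9660) = Mul(-344581, 9660) = -3328652460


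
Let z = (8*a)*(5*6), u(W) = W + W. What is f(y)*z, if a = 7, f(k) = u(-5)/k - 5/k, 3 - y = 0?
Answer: -8400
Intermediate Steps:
y = 3 (y = 3 - 1*0 = 3 + 0 = 3)
u(W) = 2*W
f(k) = -15/k (f(k) = (2*(-5))/k - 5/k = -10/k - 5/k = -15/k)
z = 1680 (z = (8*7)*(5*6) = 56*30 = 1680)
f(y)*z = -15/3*1680 = -15*1/3*1680 = -5*1680 = -8400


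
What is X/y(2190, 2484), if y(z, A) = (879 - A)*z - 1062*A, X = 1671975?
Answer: -185775/683662 ≈ -0.27174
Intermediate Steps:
y(z, A) = -1062*A + z*(879 - A) (y(z, A) = z*(879 - A) - 1062*A = -1062*A + z*(879 - A))
X/y(2190, 2484) = 1671975/(-1062*2484 + 879*2190 - 1*2484*2190) = 1671975/(-2638008 + 1925010 - 5439960) = 1671975/(-6152958) = 1671975*(-1/6152958) = -185775/683662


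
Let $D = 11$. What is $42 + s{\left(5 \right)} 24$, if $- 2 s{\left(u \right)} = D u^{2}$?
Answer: $-3258$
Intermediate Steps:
$s{\left(u \right)} = - \frac{11 u^{2}}{2}$
$42 + s{\left(5 \right)} 24 = 42 + - \frac{11 \cdot 5^{2}}{2} \cdot 24 = 42 + \left(- \frac{11}{2}\right) 25 \cdot 24 = 42 - 3300 = -3258$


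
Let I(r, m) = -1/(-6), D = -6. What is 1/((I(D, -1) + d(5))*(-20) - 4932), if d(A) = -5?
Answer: -3/14506 ≈ -0.00020681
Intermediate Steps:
I(r, m) = ⅙ (I(r, m) = -1*(-⅙) = ⅙)
1/((I(D, -1) + d(5))*(-20) - 4932) = 1/((⅙ - 5)*(-20) - 4932) = 1/(-29/6*(-20) - 4932) = 1/(290/3 - 4932) = 1/(-14506/3) = -3/14506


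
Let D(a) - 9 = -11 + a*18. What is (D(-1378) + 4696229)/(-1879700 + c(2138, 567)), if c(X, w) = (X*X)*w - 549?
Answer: 4671423/2589901699 ≈ 0.0018037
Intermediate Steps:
D(a) = -2 + 18*a (D(a) = 9 + (-11 + a*18) = 9 + (-11 + 18*a) = -2 + 18*a)
c(X, w) = -549 + w*X² (c(X, w) = X²*w - 549 = w*X² - 549 = -549 + w*X²)
(D(-1378) + 4696229)/(-1879700 + c(2138, 567)) = ((-2 + 18*(-1378)) + 4696229)/(-1879700 + (-549 + 567*2138²)) = ((-2 - 24804) + 4696229)/(-1879700 + (-549 + 567*4571044)) = (-24806 + 4696229)/(-1879700 + (-549 + 2591781948)) = 4671423/(-1879700 + 2591781399) = 4671423/2589901699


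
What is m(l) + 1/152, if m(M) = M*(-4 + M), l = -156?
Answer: 3793921/152 ≈ 24960.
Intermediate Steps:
m(l) + 1/152 = -156*(-4 - 156) + 1/152 = -156*(-160) + 1/152 = 24960 + 1/152 = 3793921/152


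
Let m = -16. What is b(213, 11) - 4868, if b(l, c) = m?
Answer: -4884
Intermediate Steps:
b(l, c) = -16
b(213, 11) - 4868 = -16 - 4868 = -4884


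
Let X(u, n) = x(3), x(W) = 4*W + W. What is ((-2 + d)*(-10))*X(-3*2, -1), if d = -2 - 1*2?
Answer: 900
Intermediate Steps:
x(W) = 5*W
X(u, n) = 15 (X(u, n) = 5*3 = 15)
d = -4 (d = -2 - 2 = -4)
((-2 + d)*(-10))*X(-3*2, -1) = ((-2 - 4)*(-10))*15 = -6*(-10)*15 = 60*15 = 900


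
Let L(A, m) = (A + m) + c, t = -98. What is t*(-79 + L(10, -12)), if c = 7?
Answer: 7252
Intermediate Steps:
L(A, m) = 7 + A + m (L(A, m) = (A + m) + 7 = 7 + A + m)
t*(-79 + L(10, -12)) = -98*(-79 + (7 + 10 - 12)) = -98*(-79 + 5) = -98*(-74) = 7252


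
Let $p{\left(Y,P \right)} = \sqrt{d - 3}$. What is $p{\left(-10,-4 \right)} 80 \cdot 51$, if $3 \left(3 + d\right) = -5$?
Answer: $1360 i \sqrt{69} \approx 11297.0 i$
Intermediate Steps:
$d = - \frac{14}{3}$ ($d = -3 + \frac{1}{3} \left(-5\right) = -3 - \frac{5}{3} = - \frac{14}{3} \approx -4.6667$)
$p{\left(Y,P \right)} = \frac{i \sqrt{69}}{3}$ ($p{\left(Y,P \right)} = \sqrt{- \frac{14}{3} - 3} = \sqrt{- \frac{23}{3}} = \frac{i \sqrt{69}}{3}$)
$p{\left(-10,-4 \right)} 80 \cdot 51 = \frac{i \sqrt{69}}{3} \cdot 80 \cdot 51 = \frac{80 i \sqrt{69}}{3} \cdot 51 = 1360 i \sqrt{69}$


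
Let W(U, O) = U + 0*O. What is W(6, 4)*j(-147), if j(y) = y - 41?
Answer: -1128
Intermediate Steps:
j(y) = -41 + y
W(U, O) = U (W(U, O) = U + 0 = U)
W(6, 4)*j(-147) = 6*(-41 - 147) = 6*(-188) = -1128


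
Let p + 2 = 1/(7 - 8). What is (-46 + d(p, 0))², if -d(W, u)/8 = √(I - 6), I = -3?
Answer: 1540 + 2208*I ≈ 1540.0 + 2208.0*I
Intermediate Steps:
p = -3 (p = -2 + 1/(7 - 8) = -2 + 1/(-1) = -2 - 1 = -3)
d(W, u) = -24*I (d(W, u) = -8*√(-3 - 6) = -24*I)
(-46 + d(p, 0))² = (-46 - 24*I)²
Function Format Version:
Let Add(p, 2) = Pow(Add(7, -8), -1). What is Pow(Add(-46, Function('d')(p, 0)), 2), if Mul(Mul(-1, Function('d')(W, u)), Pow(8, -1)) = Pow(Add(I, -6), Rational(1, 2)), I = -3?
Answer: Add(1540, Mul(2208, I)) ≈ Add(1540.0, Mul(2208.0, I))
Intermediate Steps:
p = -3 (p = Add(-2, Pow(Add(7, -8), -1)) = Add(-2, Pow(-1, -1)) = Add(-2, -1) = -3)
Function('d')(W, u) = Mul(-24, I) (Function('d')(W, u) = Mul(-8, Pow(Add(-3, -6), Rational(1, 2))) = Mul(-8, Pow(-9, Rational(1, 2))) = Mul(-8, Mul(3, I)) = Mul(-24, I))
Pow(Add(-46, Function('d')(p, 0)), 2) = Pow(Add(-46, Mul(-24, I)), 2)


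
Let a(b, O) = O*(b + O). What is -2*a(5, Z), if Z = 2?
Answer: -28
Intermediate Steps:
a(b, O) = O*(O + b)
-2*a(5, Z) = -4*(2 + 5) = -4*7 = -2*14 = -28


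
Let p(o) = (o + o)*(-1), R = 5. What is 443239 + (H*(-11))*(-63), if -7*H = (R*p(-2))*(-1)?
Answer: 445219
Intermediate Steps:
p(o) = -2*o (p(o) = (2*o)*(-1) = -2*o)
H = 20/7 (H = -5*(-2*(-2))*(-1)/7 = -5*4*(-1)/7 = -20*(-1)/7 = -⅐*(-20) = 20/7 ≈ 2.8571)
443239 + (H*(-11))*(-63) = 443239 + ((20/7)*(-11))*(-63) = 443239 - 220/7*(-63) = 443239 + 1980 = 445219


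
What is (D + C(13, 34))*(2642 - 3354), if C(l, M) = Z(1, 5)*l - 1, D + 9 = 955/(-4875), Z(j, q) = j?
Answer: -1946608/975 ≈ -1996.5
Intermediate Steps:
D = -8966/975 (D = -9 + 955/(-4875) = -9 + 955*(-1/4875) = -9 - 191/975 = -8966/975 ≈ -9.1959)
C(l, M) = -1 + l (C(l, M) = 1*l - 1 = l - 1 = -1 + l)
(D + C(13, 34))*(2642 - 3354) = (-8966/975 + (-1 + 13))*(2642 - 3354) = (-8966/975 + 12)*(-712) = (2734/975)*(-712) = -1946608/975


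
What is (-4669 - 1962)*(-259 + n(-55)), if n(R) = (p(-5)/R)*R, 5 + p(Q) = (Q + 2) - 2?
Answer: 1783739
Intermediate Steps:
p(Q) = -5 + Q (p(Q) = -5 + ((Q + 2) - 2) = -5 + ((2 + Q) - 2) = -5 + Q)
n(R) = -10 (n(R) = ((-5 - 5)/R)*R = (-10/R)*R = -10)
(-4669 - 1962)*(-259 + n(-55)) = (-4669 - 1962)*(-259 - 10) = -6631*(-269) = 1783739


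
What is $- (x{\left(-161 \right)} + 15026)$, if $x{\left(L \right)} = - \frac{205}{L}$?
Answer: $- \frac{2419391}{161} \approx -15027.0$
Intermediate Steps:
$- (x{\left(-161 \right)} + 15026) = - (- \frac{205}{-161} + 15026) = - (\left(-205\right) \left(- \frac{1}{161}\right) + 15026) = - (\frac{205}{161} + 15026) = \left(-1\right) \frac{2419391}{161} = - \frac{2419391}{161}$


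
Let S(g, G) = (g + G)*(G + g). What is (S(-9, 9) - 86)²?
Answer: 7396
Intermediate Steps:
S(g, G) = (G + g)² (S(g, G) = (G + g)*(G + g) = (G + g)²)
(S(-9, 9) - 86)² = ((9 - 9)² - 86)² = (0² - 86)² = (0 - 86)² = (-86)² = 7396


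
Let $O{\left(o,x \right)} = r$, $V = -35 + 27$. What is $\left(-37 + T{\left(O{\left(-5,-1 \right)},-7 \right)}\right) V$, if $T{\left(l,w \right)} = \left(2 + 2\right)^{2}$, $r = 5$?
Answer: $168$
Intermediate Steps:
$V = -8$
$O{\left(o,x \right)} = 5$
$T{\left(l,w \right)} = 16$ ($T{\left(l,w \right)} = 4^{2} = 16$)
$\left(-37 + T{\left(O{\left(-5,-1 \right)},-7 \right)}\right) V = \left(-37 + 16\right) \left(-8\right) = \left(-21\right) \left(-8\right) = 168$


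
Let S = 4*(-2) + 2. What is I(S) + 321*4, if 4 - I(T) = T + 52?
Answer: 1242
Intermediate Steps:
S = -6 (S = -8 + 2 = -6)
I(T) = -48 - T (I(T) = 4 - (T + 52) = 4 - (52 + T) = 4 + (-52 - T) = -48 - T)
I(S) + 321*4 = (-48 - 1*(-6)) + 321*4 = (-48 + 6) + 1284 = -42 + 1284 = 1242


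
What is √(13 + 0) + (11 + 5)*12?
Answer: 192 + √13 ≈ 195.61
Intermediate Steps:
√(13 + 0) + (11 + 5)*12 = √13 + 16*12 = √13 + 192 = 192 + √13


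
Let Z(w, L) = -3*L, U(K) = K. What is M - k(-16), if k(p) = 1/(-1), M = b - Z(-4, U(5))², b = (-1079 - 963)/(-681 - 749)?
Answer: -159139/715 ≈ -222.57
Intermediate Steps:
b = 1021/715 (b = -2042/(-1430) = -2042*(-1/1430) = 1021/715 ≈ 1.4280)
M = -159854/715 (M = 1021/715 - (-3*5)² = 1021/715 - 1*(-15)² = 1021/715 - 1*225 = 1021/715 - 225 = -159854/715 ≈ -223.57)
k(p) = -1
M - k(-16) = -159854/715 - 1*(-1) = -159854/715 + 1 = -159139/715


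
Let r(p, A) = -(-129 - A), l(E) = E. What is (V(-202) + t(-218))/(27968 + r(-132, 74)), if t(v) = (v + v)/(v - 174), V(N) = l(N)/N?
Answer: 207/2760758 ≈ 7.4979e-5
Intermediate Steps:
V(N) = 1 (V(N) = N/N = 1)
r(p, A) = 129 + A
t(v) = 2*v/(-174 + v) (t(v) = (2*v)/(-174 + v) = 2*v/(-174 + v))
(V(-202) + t(-218))/(27968 + r(-132, 74)) = (1 + 2*(-218)/(-174 - 218))/(27968 + (129 + 74)) = (1 + 2*(-218)/(-392))/(27968 + 203) = (1 + 2*(-218)*(-1/392))/28171 = (1 + 109/98)*(1/28171) = (207/98)*(1/28171) = 207/2760758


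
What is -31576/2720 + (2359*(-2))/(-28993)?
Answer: -112831251/9857620 ≈ -11.446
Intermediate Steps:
-31576/2720 + (2359*(-2))/(-28993) = -31576*1/2720 - 4718*(-1/28993) = -3947/340 + 4718/28993 = -112831251/9857620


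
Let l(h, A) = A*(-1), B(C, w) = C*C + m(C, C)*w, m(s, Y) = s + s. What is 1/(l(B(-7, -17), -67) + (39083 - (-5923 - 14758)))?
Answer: 1/59831 ≈ 1.6714e-5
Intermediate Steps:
m(s, Y) = 2*s
B(C, w) = C**2 + 2*C*w (B(C, w) = C*C + (2*C)*w = C**2 + 2*C*w)
l(h, A) = -A
1/(l(B(-7, -17), -67) + (39083 - (-5923 - 14758))) = 1/(-1*(-67) + (39083 - (-5923 - 14758))) = 1/(67 + (39083 - 1*(-20681))) = 1/(67 + (39083 + 20681)) = 1/(67 + 59764) = 1/59831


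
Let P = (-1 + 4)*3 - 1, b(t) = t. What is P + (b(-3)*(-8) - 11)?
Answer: 21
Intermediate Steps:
P = 8 (P = 3*3 - 1 = 9 - 1 = 8)
P + (b(-3)*(-8) - 11) = 8 + (-3*(-8) - 11) = 8 + (24 - 11) = 8 + 13 = 21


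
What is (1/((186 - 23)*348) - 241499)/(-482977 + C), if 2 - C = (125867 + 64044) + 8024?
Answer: 2739757855/7724787768 ≈ 0.35467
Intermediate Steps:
C = -197933 (C = 2 - ((125867 + 64044) + 8024) = 2 - (189911 + 8024) = 2 - 1*197935 = 2 - 197935 = -197933)
(1/((186 - 23)*348) - 241499)/(-482977 + C) = (1/((186 - 23)*348) - 241499)/(-482977 - 197933) = (1/(163*348) - 241499)/(-680910) = (1/56724 - 241499)*(-1/680910) = -13698789275/56724*(-1/680910) = 2739757855/7724787768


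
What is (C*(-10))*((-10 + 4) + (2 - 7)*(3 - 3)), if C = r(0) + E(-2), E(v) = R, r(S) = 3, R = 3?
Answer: 360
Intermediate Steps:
E(v) = 3
C = 6 (C = 3 + 3 = 6)
(C*(-10))*((-10 + 4) + (2 - 7)*(3 - 3)) = (6*(-10))*((-10 + 4) + (2 - 7)*(3 - 3)) = -60*(-6 - 5*0) = -60*(-6 + 0) = -60*(-6) = 360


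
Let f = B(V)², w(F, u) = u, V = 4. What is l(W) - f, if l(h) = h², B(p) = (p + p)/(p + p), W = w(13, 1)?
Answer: 0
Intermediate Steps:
W = 1
B(p) = 1 (B(p) = (2*p)/((2*p)) = (2*p)*(1/(2*p)) = 1)
f = 1 (f = 1² = 1)
l(W) - f = 1² - 1*1 = 1 - 1 = 0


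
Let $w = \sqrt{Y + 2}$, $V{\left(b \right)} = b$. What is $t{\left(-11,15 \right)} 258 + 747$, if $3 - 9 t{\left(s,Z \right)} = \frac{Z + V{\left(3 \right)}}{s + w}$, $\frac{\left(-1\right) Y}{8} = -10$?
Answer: $\frac{12721}{13} + \frac{172 \sqrt{82}}{13} \approx 1098.3$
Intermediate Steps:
$Y = 80$ ($Y = \left(-8\right) \left(-10\right) = 80$)
$w = \sqrt{82}$ ($w = \sqrt{80 + 2} = \sqrt{82} \approx 9.0554$)
$t{\left(s,Z \right)} = \frac{1}{3} - \frac{3 + Z}{9 \left(s + \sqrt{82}\right)}$ ($t{\left(s,Z \right)} = \frac{1}{3} - \frac{\left(Z + 3\right) \frac{1}{s + \sqrt{82}}}{9} = \frac{1}{3} - \frac{\left(3 + Z\right) \frac{1}{s + \sqrt{82}}}{9} = \frac{1}{3} - \frac{\frac{1}{s + \sqrt{82}} \left(3 + Z\right)}{9} = \frac{1}{3} - \frac{3 + Z}{9 \left(s + \sqrt{82}\right)}$)
$t{\left(-11,15 \right)} 258 + 747 = \frac{-3 - 15 + 3 \left(-11\right) + 3 \sqrt{82}}{9 \left(-11 + \sqrt{82}\right)} 258 + 747 = \frac{-3 - 15 - 33 + 3 \sqrt{82}}{9 \left(-11 + \sqrt{82}\right)} 258 + 747 = \frac{-51 + 3 \sqrt{82}}{9 \left(-11 + \sqrt{82}\right)} 258 + 747 = \frac{86 \left(-51 + 3 \sqrt{82}\right)}{3 \left(-11 + \sqrt{82}\right)} + 747 = 747 + \frac{86 \left(-51 + 3 \sqrt{82}\right)}{3 \left(-11 + \sqrt{82}\right)}$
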